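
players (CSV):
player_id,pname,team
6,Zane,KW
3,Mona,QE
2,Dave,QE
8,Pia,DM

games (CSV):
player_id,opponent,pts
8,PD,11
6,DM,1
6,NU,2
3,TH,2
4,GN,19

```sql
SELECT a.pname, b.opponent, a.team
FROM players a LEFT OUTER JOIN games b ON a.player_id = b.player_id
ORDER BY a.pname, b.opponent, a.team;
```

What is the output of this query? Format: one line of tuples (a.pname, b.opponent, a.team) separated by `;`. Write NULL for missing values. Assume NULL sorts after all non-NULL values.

LEFT JOIN keeps every row from `players`; unmatched rows get NULL for `games`'s columns.
Matching on a.player_id = b.player_id.
- a row (player_id=6): matches 2 b row(s) → 2 output row(s).
- a row (player_id=3): matches 1 b row(s) → 1 output row(s).
- a row (player_id=2): no match → kept, b columns NULL.
- a row (player_id=8): matches 1 b row(s) → 1 output row(s).
After projecting and ordering:
a.pname | b.opponent | a.team
Dave | NULL | QE
Mona | TH | QE
Pia | PD | DM
Zane | DM | KW
Zane | NU | KW

(Dave, NULL, QE); (Mona, TH, QE); (Pia, PD, DM); (Zane, DM, KW); (Zane, NU, KW)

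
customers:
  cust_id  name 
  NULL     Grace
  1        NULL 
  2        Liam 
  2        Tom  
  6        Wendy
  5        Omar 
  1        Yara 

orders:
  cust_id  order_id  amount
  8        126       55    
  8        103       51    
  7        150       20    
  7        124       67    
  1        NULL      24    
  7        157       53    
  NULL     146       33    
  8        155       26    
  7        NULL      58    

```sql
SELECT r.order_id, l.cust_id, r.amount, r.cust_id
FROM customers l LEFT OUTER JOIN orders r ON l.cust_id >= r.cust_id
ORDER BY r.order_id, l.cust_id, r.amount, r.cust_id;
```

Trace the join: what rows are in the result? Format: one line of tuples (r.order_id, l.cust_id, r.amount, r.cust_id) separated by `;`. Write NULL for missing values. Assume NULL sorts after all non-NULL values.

(NULL, 1, 24, 1); (NULL, 1, 24, 1); (NULL, 2, 24, 1); (NULL, 2, 24, 1); (NULL, 5, 24, 1); (NULL, 6, 24, 1); (NULL, NULL, NULL, NULL)

LEFT JOIN keeps every row from `customers`; unmatched rows get NULL for `orders`'s columns.
Matching on l.cust_id >= r.cust_id. A NULL in a compared column never satisfies the condition.
Matched pairs: 6; unmatched l rows kept: 1.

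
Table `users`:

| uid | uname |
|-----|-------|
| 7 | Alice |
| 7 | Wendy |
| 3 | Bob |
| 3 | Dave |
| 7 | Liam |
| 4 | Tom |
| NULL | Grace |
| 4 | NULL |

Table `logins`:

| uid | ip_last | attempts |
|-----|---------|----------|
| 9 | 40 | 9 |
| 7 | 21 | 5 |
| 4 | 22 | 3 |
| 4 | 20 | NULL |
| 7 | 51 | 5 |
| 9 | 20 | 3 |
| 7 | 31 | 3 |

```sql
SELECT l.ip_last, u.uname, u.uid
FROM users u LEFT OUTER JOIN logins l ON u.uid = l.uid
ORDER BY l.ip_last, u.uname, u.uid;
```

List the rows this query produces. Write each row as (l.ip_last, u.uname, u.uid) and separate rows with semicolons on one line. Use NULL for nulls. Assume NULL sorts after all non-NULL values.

LEFT JOIN keeps every row from `users`; unmatched rows get NULL for `logins`'s columns.
Matching on u.uid = l.uid. A NULL in a compared column never satisfies the condition.
Matched pairs: 13; unmatched u rows kept: 3.

(20, Tom, 4); (20, NULL, 4); (21, Alice, 7); (21, Liam, 7); (21, Wendy, 7); (22, Tom, 4); (22, NULL, 4); (31, Alice, 7); (31, Liam, 7); (31, Wendy, 7); (51, Alice, 7); (51, Liam, 7); (51, Wendy, 7); (NULL, Bob, 3); (NULL, Dave, 3); (NULL, Grace, NULL)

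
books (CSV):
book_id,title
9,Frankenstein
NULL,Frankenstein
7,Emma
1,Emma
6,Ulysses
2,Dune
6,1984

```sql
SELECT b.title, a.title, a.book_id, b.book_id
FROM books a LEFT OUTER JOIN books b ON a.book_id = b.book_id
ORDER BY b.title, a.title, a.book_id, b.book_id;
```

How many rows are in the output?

LEFT JOIN keeps every row from `books a`; unmatched rows get NULL for `books b`'s columns.
Matching on a.book_id = b.book_id. A NULL in a compared column never satisfies the condition.
- a[0] book_id=9 → 1 match(es) in b → 1 row(s).
- a[1] book_id=NULL → no match; kept with NULLs on the b side.
- a[2] book_id=7 → 1 match(es) in b → 1 row(s).
- a[3] book_id=1 → 1 match(es) in b → 1 row(s).
- a[4] book_id=6 → 2 match(es) in b → 2 row(s).
- a[5] book_id=2 → 1 match(es) in b → 1 row(s).
- a[6] book_id=6 → 2 match(es) in b → 2 row(s).
Total: 8 matched + 1 padded = 9 rows.

9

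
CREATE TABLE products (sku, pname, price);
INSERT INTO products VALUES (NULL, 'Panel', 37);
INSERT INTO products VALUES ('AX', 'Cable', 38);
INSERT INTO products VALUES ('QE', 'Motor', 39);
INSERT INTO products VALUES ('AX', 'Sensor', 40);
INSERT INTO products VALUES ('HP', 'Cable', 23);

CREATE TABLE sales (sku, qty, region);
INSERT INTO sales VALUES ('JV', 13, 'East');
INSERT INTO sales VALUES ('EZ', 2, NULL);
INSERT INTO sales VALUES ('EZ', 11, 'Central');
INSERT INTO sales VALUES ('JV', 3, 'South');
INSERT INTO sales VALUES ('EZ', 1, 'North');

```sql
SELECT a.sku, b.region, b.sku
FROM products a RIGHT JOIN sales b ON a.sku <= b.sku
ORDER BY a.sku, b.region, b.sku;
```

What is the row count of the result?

12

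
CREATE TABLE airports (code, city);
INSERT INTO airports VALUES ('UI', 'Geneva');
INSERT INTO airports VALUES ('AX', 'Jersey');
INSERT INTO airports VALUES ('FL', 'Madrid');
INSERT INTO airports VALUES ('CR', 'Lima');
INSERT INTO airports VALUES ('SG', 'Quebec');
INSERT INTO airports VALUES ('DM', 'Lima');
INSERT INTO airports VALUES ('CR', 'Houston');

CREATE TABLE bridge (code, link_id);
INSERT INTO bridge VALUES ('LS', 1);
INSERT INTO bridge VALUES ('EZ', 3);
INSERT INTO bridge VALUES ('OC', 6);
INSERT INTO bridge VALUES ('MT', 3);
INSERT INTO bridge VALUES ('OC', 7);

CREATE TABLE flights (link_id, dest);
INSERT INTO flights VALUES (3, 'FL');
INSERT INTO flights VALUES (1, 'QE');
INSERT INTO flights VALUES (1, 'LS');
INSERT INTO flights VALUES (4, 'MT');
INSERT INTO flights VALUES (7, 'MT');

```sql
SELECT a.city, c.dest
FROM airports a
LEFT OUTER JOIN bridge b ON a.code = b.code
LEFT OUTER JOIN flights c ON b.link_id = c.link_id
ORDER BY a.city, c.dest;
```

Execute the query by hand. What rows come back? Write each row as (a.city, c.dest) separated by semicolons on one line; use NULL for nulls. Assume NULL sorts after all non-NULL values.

(Geneva, NULL); (Houston, NULL); (Jersey, NULL); (Lima, NULL); (Lima, NULL); (Madrid, NULL); (Quebec, NULL)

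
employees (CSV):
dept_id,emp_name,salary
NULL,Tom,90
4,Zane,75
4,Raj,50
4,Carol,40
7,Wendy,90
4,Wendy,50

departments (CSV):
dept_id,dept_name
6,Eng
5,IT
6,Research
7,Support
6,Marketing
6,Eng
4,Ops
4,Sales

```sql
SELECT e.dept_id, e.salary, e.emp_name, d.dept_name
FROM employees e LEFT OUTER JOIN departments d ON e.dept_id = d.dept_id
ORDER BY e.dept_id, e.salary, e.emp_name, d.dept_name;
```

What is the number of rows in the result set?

10

LEFT JOIN keeps every row from `employees`; unmatched rows get NULL for `departments`'s columns.
Matching on e.dept_id = d.dept_id. A NULL in a compared column never satisfies the condition.
Matched pairs: 9; unmatched e rows kept: 1.
Total: 9 matched + 1 padded = 10 rows.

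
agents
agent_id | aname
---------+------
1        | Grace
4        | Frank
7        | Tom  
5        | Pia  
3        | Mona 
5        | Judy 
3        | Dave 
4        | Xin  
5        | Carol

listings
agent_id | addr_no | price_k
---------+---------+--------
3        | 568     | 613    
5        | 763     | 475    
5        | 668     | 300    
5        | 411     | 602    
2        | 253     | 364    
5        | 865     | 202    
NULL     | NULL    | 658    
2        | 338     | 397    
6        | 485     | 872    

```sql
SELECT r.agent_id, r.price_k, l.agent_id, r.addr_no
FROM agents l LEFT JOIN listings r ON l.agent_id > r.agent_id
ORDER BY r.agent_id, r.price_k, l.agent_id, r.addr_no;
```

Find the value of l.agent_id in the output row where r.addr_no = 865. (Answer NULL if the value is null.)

LEFT JOIN keeps every row from `agents`; unmatched rows get NULL for `listings`'s columns.
Matching on l.agent_id > r.agent_id. A NULL in a compared column never satisfies the condition.
- l row (agent_id=1): no match → kept, r columns NULL.
- l row (agent_id=4): matches 3 r row(s) → 3 output row(s).
- l row (agent_id=7): matches 8 r row(s) → 8 output row(s).
- l row (agent_id=5): matches 3 r row(s) → 3 output row(s).
- l row (agent_id=3): matches 2 r row(s) → 2 output row(s).
- l row (agent_id=5): matches 3 r row(s) → 3 output row(s).
- l row (agent_id=3): matches 2 r row(s) → 2 output row(s).
- l row (agent_id=4): matches 3 r row(s) → 3 output row(s).
- l row (agent_id=5): matches 3 r row(s) → 3 output row(s).

7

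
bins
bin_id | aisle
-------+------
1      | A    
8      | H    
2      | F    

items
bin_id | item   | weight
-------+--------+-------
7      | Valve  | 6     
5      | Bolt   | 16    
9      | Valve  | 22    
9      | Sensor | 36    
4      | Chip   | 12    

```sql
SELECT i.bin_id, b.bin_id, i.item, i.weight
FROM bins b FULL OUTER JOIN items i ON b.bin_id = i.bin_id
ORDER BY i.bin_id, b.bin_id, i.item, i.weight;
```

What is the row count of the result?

8

FULL OUTER JOIN keeps every row from both sides; unmatched rows get NULL for the other side's columns.
Matching on b.bin_id = i.bin_id.
- b[0] bin_id=1 → no match; kept with NULLs on the i side.
- b[1] bin_id=8 → no match; kept with NULLs on the i side.
- b[2] bin_id=2 → no match; kept with NULLs on the i side.
- plus 5 unmatched i row(s), each kept with NULL b columns.
Total: 0 matched + 8 padded = 8 rows.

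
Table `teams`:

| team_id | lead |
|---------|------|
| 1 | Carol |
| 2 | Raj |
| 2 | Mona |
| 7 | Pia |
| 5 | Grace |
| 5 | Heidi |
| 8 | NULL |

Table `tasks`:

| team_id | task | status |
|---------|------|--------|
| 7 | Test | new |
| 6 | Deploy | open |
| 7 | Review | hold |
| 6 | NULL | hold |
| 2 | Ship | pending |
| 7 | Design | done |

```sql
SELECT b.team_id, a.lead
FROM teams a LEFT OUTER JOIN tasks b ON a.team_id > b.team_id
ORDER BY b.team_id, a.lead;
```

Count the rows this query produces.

LEFT JOIN keeps every row from `teams`; unmatched rows get NULL for `tasks`'s columns.
Matching on a.team_id > b.team_id.
- a (team_id=1) has no partner → padded with NULL.
- a (team_id=2) has no partner → padded with NULL.
- a (team_id=2) has no partner → padded with NULL.
- a (team_id=7) pairs with 3 row(s) of b.
- a (team_id=5) pairs with 1 row(s) of b.
- a (team_id=5) pairs with 1 row(s) of b.
- a (team_id=8) pairs with 6 row(s) of b.
Total: 11 matched + 3 padded = 14 rows.

14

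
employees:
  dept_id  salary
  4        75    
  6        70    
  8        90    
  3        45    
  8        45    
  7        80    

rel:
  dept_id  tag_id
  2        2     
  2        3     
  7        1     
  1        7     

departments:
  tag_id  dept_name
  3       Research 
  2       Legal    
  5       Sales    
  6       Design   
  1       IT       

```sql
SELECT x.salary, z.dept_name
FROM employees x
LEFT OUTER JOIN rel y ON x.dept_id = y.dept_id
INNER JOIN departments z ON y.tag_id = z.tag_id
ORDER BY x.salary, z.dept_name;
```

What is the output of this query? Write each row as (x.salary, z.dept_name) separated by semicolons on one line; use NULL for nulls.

Evaluate left to right. First `employees x LEFT JOIN rel y` on dept_id: 6 row(s).
Then INNER JOIN `departments z` on tag_id: keep only rows whose y.tag_id appears in z.

(80, IT)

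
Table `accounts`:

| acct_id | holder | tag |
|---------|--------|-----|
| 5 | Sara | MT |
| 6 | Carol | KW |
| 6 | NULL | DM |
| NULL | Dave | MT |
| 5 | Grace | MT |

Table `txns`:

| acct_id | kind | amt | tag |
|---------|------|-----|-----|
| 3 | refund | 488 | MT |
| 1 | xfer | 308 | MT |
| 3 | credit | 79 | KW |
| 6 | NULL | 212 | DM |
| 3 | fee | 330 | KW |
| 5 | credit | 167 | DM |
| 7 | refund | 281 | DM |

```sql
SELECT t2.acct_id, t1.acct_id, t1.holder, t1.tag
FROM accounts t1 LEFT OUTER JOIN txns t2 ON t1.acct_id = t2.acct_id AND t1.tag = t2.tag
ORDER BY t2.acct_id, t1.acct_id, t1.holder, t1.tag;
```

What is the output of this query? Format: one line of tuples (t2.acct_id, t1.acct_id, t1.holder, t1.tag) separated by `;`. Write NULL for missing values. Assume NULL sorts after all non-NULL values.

LEFT JOIN keeps every row from `accounts`; unmatched rows get NULL for `txns`'s columns.
Matching on t1.acct_id = t2.acct_id AND t1.tag = t2.tag. A NULL in a compared column never satisfies the condition.
- acct_id=5, tag=MT: no t2 row matches, row kept with t2 columns NULL.
- acct_id=6, tag=KW: no t2 row matches, row kept with t2 columns NULL.
- acct_id=6, tag=DM: 1 matching t2 row(s), so 1 row(s) emitted.
- acct_id=NULL, tag=MT: no t2 row matches, row kept with t2 columns NULL.
- acct_id=5, tag=MT: no t2 row matches, row kept with t2 columns NULL.
After projecting and ordering:
t2.acct_id | t1.acct_id | t1.holder | t1.tag
6 | 6 | NULL | DM
NULL | 5 | Grace | MT
NULL | 5 | Sara | MT
NULL | 6 | Carol | KW
NULL | NULL | Dave | MT

(6, 6, NULL, DM); (NULL, 5, Grace, MT); (NULL, 5, Sara, MT); (NULL, 6, Carol, KW); (NULL, NULL, Dave, MT)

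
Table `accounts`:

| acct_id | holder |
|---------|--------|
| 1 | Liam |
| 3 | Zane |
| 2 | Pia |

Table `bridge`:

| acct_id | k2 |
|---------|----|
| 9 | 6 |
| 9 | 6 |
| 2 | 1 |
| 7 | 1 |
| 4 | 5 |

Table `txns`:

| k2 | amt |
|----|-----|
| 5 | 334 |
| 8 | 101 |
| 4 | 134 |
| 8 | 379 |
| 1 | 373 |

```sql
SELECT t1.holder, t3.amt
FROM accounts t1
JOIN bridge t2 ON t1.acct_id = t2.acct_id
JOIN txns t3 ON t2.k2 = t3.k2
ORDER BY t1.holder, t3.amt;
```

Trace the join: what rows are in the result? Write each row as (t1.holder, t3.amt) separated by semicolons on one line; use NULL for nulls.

(Pia, 373)

Step 1 — t1 INNER JOIN t2 on acct_id → 1 row(s).
Then INNER JOIN `txns t3` on k2: keep only rows whose t2.k2 appears in t3.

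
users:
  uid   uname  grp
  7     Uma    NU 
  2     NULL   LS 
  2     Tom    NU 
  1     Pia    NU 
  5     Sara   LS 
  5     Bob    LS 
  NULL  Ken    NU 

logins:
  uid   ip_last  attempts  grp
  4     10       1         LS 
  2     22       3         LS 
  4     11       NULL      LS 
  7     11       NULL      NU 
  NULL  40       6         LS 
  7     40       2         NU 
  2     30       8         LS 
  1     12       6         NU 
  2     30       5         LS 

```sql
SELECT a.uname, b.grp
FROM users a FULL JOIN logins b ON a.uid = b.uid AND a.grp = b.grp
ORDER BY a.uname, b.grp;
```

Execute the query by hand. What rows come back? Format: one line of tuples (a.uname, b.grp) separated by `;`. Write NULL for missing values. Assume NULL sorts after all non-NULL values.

(Bob, NULL); (Ken, NULL); (Pia, NU); (Sara, NULL); (Tom, NULL); (Uma, NU); (Uma, NU); (NULL, LS); (NULL, LS); (NULL, LS); (NULL, LS); (NULL, LS); (NULL, LS)

FULL OUTER JOIN keeps every row from both sides; unmatched rows get NULL for the other side's columns.
Matching on a.uid = b.uid AND a.grp = b.grp. A NULL in a compared column never satisfies the condition.
- uid=7, grp=NU: 2 matching b row(s), so 2 row(s) emitted.
- uid=2, grp=LS: 3 matching b row(s), so 3 row(s) emitted.
- uid=2, grp=NU: no b row matches, row kept with b columns NULL.
- uid=1, grp=NU: 1 matching b row(s), so 1 row(s) emitted.
- uid=5, grp=LS: no b row matches, row kept with b columns NULL.
- uid=5, grp=LS: no b row matches, row kept with b columns NULL.
- uid=NULL, grp=NU: no b row matches, row kept with b columns NULL.
- 3 row(s) from b found no a partner → padded with NULL.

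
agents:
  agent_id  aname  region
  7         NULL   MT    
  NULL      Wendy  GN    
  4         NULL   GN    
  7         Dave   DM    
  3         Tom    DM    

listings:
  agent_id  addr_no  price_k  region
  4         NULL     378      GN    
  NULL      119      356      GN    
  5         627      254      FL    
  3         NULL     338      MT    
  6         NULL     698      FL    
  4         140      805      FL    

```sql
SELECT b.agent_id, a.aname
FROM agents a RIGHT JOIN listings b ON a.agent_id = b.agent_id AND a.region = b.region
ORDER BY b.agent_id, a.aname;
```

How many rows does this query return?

6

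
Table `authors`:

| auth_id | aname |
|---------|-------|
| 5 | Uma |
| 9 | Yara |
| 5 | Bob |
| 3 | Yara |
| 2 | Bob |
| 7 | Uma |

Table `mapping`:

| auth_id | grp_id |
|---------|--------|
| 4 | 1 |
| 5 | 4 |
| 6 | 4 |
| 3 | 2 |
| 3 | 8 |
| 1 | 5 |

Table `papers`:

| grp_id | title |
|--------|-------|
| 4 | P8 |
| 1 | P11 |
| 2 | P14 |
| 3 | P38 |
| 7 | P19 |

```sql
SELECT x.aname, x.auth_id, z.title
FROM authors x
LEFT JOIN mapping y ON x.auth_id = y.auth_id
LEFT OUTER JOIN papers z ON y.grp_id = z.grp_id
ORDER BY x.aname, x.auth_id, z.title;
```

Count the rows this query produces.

7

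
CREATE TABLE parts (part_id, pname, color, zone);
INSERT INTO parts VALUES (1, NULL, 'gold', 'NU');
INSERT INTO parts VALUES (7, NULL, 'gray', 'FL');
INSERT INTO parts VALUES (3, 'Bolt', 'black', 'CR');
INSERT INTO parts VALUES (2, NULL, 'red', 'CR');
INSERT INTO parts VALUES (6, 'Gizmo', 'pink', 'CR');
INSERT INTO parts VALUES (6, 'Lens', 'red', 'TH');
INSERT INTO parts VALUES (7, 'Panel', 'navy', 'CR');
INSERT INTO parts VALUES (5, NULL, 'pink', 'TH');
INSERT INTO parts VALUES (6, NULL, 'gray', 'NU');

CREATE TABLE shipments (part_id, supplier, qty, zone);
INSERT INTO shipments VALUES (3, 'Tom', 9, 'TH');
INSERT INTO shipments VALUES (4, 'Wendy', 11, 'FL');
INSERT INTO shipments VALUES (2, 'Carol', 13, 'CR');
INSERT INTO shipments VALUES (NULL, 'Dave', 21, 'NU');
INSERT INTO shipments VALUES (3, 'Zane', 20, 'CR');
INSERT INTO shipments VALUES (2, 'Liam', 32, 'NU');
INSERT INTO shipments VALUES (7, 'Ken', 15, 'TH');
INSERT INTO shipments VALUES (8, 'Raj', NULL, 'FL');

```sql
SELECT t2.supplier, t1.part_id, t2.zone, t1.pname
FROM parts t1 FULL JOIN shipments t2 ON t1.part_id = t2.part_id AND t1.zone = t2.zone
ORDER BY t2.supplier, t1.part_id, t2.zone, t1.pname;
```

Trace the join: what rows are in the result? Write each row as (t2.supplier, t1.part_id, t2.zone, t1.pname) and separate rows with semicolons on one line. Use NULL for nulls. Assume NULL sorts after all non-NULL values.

(Carol, 2, CR, NULL); (Dave, NULL, NU, NULL); (Ken, NULL, TH, NULL); (Liam, NULL, NU, NULL); (Raj, NULL, FL, NULL); (Tom, NULL, TH, NULL); (Wendy, NULL, FL, NULL); (Zane, 3, CR, Bolt); (NULL, 1, NULL, NULL); (NULL, 5, NULL, NULL); (NULL, 6, NULL, Gizmo); (NULL, 6, NULL, Lens); (NULL, 6, NULL, NULL); (NULL, 7, NULL, Panel); (NULL, 7, NULL, NULL)

FULL OUTER JOIN keeps every row from both sides; unmatched rows get NULL for the other side's columns.
Matching on t1.part_id = t2.part_id AND t1.zone = t2.zone. A NULL in a compared column never satisfies the condition.
- t1[0] part_id=1, zone=NU → no match; kept with NULLs on the t2 side.
- t1[1] part_id=7, zone=FL → no match; kept with NULLs on the t2 side.
- t1[2] part_id=3, zone=CR → 1 match(es) in t2 → 1 row(s).
- t1[3] part_id=2, zone=CR → 1 match(es) in t2 → 1 row(s).
- t1[4] part_id=6, zone=CR → no match; kept with NULLs on the t2 side.
- t1[5] part_id=6, zone=TH → no match; kept with NULLs on the t2 side.
- t1[6] part_id=7, zone=CR → no match; kept with NULLs on the t2 side.
- t1[7] part_id=5, zone=TH → no match; kept with NULLs on the t2 side.
- t1[8] part_id=6, zone=NU → no match; kept with NULLs on the t2 side.
- 6 t2 row(s) had no t1 match → kept, t1 columns NULL.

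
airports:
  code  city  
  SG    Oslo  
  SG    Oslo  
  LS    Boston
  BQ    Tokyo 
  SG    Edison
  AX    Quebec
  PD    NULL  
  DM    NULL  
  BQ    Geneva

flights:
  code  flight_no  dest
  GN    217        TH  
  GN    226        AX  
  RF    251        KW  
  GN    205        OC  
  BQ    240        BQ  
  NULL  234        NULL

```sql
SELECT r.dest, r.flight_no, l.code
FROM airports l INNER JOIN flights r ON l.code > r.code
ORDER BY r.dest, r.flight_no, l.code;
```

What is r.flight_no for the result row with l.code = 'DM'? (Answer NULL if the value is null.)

240

INNER JOIN keeps only pairs where the ON condition holds.
Matching on l.code > r.code. A NULL in a compared column never satisfies the condition.
- code=SG: 5 matching r row(s), so 5 row(s) emitted.
- code=SG: 5 matching r row(s), so 5 row(s) emitted.
- code=LS: 4 matching r row(s), so 4 row(s) emitted.
- code=BQ: no matching r row, dropped.
- code=SG: 5 matching r row(s), so 5 row(s) emitted.
- code=AX: no matching r row, dropped.
- code=PD: 4 matching r row(s), so 4 row(s) emitted.
- code=DM: 1 matching r row(s), so 1 row(s) emitted.
- code=BQ: no matching r row, dropped.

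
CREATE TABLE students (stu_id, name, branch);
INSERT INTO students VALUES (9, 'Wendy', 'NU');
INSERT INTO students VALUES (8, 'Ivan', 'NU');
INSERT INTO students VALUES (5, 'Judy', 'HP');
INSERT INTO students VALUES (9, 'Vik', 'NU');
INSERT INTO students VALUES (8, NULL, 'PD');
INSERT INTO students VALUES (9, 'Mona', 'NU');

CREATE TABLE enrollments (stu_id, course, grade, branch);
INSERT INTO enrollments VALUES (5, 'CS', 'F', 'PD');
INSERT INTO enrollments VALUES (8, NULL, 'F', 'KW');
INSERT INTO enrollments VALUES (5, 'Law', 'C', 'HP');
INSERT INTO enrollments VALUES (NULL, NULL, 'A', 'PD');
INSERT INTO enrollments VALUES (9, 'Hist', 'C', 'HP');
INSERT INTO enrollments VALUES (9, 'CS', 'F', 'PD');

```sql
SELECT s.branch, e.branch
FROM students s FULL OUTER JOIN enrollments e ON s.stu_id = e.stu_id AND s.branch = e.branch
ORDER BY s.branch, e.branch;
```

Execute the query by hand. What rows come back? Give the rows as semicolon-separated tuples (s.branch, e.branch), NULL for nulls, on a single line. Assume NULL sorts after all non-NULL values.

(HP, HP); (NU, NULL); (NU, NULL); (NU, NULL); (NU, NULL); (PD, NULL); (NULL, HP); (NULL, KW); (NULL, PD); (NULL, PD); (NULL, PD)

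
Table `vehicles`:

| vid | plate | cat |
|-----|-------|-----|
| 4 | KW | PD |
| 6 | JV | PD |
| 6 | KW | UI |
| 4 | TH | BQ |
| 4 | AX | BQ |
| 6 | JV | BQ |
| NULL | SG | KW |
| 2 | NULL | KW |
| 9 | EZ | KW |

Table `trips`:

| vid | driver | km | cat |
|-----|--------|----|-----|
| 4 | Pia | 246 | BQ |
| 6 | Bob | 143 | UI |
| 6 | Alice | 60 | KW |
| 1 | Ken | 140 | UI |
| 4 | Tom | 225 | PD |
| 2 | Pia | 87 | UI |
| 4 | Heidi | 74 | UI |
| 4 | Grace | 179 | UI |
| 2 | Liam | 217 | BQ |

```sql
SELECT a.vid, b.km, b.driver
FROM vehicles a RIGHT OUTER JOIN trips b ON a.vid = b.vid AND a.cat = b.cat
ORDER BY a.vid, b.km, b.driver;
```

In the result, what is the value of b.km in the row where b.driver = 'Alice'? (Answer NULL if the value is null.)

60

RIGHT JOIN keeps every row from `trips`; unmatched rows get NULL for `vehicles`'s columns.
Matching on a.vid = b.vid AND a.cat = b.cat. A NULL in a compared column never satisfies the condition.
- a row (vid=4, cat=PD): matches 1 b row(s) → 1 output row(s).
- a row (vid=6, cat=PD): no match.
- a row (vid=6, cat=UI): matches 1 b row(s) → 1 output row(s).
- a row (vid=4, cat=BQ): matches 1 b row(s) → 1 output row(s).
- a row (vid=4, cat=BQ): matches 1 b row(s) → 1 output row(s).
- a row (vid=6, cat=BQ): no match.
- a row (vid=NULL, cat=KW): no match.
- a row (vid=2, cat=KW): no match.
- a row (vid=9, cat=KW): no match.
- 6 b row(s) had no a match → kept, a columns NULL.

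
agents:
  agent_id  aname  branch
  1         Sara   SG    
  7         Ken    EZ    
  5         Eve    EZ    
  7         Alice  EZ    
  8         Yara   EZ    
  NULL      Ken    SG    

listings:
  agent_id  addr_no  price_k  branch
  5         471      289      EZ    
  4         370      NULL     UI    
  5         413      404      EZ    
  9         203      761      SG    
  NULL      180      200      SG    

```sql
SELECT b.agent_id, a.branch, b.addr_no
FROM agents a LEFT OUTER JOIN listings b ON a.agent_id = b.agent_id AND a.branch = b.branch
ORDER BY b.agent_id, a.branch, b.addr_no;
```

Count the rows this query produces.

7

LEFT JOIN keeps every row from `agents`; unmatched rows get NULL for `listings`'s columns.
Matching on a.agent_id = b.agent_id AND a.branch = b.branch. A NULL in a compared column never satisfies the condition.
Matched pairs: 2; unmatched a rows kept: 5.
Total: 2 matched + 5 padded = 7 rows.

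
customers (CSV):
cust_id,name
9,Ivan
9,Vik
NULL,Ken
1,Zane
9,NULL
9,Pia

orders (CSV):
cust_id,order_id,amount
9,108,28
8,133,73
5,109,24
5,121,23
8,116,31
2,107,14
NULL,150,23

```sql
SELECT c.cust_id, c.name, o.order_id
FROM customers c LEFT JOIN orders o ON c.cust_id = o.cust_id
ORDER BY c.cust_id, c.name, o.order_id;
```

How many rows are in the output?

6

LEFT JOIN keeps every row from `customers`; unmatched rows get NULL for `orders`'s columns.
Matching on c.cust_id = o.cust_id. A NULL in a compared column never satisfies the condition.
Matched pairs: 4; unmatched c rows kept: 2.
Total: 4 matched + 2 padded = 6 rows.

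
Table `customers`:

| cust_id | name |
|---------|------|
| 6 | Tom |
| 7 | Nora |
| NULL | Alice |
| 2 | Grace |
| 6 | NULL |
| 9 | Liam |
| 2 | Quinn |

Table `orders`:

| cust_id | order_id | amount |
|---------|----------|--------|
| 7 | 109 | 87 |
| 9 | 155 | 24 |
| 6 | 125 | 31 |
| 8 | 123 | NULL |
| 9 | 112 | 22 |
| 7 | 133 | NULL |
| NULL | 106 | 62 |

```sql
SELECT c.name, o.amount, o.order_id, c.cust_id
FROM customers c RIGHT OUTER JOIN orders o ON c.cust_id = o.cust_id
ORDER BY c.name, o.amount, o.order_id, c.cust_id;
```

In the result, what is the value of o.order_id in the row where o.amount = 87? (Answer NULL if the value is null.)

RIGHT JOIN keeps every row from `orders`; unmatched rows get NULL for `customers`'s columns.
Matching on c.cust_id = o.cust_id. A NULL in a compared column never satisfies the condition.
Matched pairs: 6; unmatched o rows kept: 2.

109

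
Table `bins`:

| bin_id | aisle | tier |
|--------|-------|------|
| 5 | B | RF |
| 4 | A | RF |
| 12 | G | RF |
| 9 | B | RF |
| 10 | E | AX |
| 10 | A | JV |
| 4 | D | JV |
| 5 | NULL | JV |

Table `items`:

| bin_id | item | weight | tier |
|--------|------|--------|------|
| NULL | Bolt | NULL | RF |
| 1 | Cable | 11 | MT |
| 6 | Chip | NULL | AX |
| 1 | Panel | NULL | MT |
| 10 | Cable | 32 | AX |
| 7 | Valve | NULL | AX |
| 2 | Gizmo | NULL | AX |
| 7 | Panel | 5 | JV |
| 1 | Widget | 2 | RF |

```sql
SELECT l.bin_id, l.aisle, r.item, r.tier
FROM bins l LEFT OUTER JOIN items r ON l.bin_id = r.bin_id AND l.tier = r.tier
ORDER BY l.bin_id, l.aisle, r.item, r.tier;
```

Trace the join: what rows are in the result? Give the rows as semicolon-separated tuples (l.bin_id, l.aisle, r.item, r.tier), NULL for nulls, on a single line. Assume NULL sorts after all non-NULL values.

LEFT JOIN keeps every row from `bins`; unmatched rows get NULL for `items`'s columns.
Matching on l.bin_id = r.bin_id AND l.tier = r.tier. A NULL in a compared column never satisfies the condition.
Matched pairs: 1; unmatched l rows kept: 7.

(4, A, NULL, NULL); (4, D, NULL, NULL); (5, B, NULL, NULL); (5, NULL, NULL, NULL); (9, B, NULL, NULL); (10, A, NULL, NULL); (10, E, Cable, AX); (12, G, NULL, NULL)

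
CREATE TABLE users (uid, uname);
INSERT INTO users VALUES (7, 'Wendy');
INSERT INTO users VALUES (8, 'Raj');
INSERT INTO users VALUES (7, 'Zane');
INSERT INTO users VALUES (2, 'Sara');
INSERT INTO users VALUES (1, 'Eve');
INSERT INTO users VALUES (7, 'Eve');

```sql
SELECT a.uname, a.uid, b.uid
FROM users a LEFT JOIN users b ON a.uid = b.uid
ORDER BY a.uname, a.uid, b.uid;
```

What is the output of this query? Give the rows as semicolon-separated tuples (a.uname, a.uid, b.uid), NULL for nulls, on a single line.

LEFT JOIN keeps every row from `users a`; unmatched rows get NULL for `users b`'s columns.
Matching on a.uid = b.uid.
- a row (uid=7): matches 3 b row(s) → 3 output row(s).
- a row (uid=8): matches 1 b row(s) → 1 output row(s).
- a row (uid=7): matches 3 b row(s) → 3 output row(s).
- a row (uid=2): matches 1 b row(s) → 1 output row(s).
- a row (uid=1): matches 1 b row(s) → 1 output row(s).
- a row (uid=7): matches 3 b row(s) → 3 output row(s).

(Eve, 1, 1); (Eve, 7, 7); (Eve, 7, 7); (Eve, 7, 7); (Raj, 8, 8); (Sara, 2, 2); (Wendy, 7, 7); (Wendy, 7, 7); (Wendy, 7, 7); (Zane, 7, 7); (Zane, 7, 7); (Zane, 7, 7)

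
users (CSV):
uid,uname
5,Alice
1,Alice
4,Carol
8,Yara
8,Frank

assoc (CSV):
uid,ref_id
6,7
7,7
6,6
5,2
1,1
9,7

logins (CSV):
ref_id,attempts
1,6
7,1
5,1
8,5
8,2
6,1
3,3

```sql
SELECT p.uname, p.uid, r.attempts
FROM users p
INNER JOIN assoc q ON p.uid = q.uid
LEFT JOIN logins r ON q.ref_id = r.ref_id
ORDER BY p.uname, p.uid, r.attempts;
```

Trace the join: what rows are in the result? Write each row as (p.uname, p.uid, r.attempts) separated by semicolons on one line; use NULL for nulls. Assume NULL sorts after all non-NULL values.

Step 1 — p INNER JOIN q on uid → 2 row(s).
Then LEFT JOIN `logins r` on ref_id: each of those 2 rows is kept; rows whose q.ref_id has no match in r get NULL for r's columns.

(Alice, 1, 6); (Alice, 5, NULL)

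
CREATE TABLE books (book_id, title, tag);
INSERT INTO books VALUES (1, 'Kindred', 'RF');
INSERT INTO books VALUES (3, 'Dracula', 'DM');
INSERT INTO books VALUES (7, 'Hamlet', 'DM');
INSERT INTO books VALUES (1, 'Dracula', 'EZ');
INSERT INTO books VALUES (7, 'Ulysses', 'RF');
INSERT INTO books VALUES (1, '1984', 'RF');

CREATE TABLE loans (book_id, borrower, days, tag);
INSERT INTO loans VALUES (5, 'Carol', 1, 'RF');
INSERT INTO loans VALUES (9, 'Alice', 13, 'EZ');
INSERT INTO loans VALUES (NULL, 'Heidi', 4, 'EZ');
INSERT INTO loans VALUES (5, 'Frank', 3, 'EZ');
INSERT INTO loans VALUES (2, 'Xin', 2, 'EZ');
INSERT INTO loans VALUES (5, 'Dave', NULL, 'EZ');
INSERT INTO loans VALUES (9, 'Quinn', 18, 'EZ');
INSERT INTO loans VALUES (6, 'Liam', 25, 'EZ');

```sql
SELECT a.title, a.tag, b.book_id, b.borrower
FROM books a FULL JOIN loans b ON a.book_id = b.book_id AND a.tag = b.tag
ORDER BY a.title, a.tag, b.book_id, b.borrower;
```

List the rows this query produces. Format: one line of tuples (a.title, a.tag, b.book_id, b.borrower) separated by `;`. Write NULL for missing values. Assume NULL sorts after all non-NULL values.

FULL OUTER JOIN keeps every row from both sides; unmatched rows get NULL for the other side's columns.
Matching on a.book_id = b.book_id AND a.tag = b.tag. A NULL in a compared column never satisfies the condition.
- a row (book_id=1, tag=RF): no match → kept, b columns NULL.
- a row (book_id=3, tag=DM): no match → kept, b columns NULL.
- a row (book_id=7, tag=DM): no match → kept, b columns NULL.
- a row (book_id=1, tag=EZ): no match → kept, b columns NULL.
- a row (book_id=7, tag=RF): no match → kept, b columns NULL.
- a row (book_id=1, tag=RF): no match → kept, b columns NULL.
- 8 row(s) from b found no a partner → padded with NULL.

(1984, RF, NULL, NULL); (Dracula, DM, NULL, NULL); (Dracula, EZ, NULL, NULL); (Hamlet, DM, NULL, NULL); (Kindred, RF, NULL, NULL); (Ulysses, RF, NULL, NULL); (NULL, NULL, 2, Xin); (NULL, NULL, 5, Carol); (NULL, NULL, 5, Dave); (NULL, NULL, 5, Frank); (NULL, NULL, 6, Liam); (NULL, NULL, 9, Alice); (NULL, NULL, 9, Quinn); (NULL, NULL, NULL, Heidi)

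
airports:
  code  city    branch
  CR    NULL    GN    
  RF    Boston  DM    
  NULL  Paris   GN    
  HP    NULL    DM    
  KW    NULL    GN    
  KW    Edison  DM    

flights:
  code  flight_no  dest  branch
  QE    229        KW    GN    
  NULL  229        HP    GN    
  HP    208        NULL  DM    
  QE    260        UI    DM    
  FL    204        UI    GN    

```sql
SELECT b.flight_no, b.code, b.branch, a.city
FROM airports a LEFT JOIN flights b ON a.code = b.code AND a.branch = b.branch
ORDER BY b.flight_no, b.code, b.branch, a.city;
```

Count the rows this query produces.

LEFT JOIN keeps every row from `airports`; unmatched rows get NULL for `flights`'s columns.
Matching on a.code = b.code AND a.branch = b.branch. A NULL in a compared column never satisfies the condition.
Matched pairs: 1; unmatched a rows kept: 5.
Total: 1 matched + 5 padded = 6 rows.

6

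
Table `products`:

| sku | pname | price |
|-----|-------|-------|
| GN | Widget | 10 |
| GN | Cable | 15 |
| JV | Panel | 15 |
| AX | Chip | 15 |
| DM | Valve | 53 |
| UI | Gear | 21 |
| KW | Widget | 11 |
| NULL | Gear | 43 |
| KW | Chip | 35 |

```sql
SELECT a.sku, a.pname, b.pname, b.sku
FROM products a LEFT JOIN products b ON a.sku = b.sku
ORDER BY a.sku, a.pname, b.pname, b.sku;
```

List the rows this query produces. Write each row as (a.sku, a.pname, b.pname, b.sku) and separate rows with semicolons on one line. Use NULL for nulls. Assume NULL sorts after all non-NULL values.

(AX, Chip, Chip, AX); (DM, Valve, Valve, DM); (GN, Cable, Cable, GN); (GN, Cable, Widget, GN); (GN, Widget, Cable, GN); (GN, Widget, Widget, GN); (JV, Panel, Panel, JV); (KW, Chip, Chip, KW); (KW, Chip, Widget, KW); (KW, Widget, Chip, KW); (KW, Widget, Widget, KW); (UI, Gear, Gear, UI); (NULL, Gear, NULL, NULL)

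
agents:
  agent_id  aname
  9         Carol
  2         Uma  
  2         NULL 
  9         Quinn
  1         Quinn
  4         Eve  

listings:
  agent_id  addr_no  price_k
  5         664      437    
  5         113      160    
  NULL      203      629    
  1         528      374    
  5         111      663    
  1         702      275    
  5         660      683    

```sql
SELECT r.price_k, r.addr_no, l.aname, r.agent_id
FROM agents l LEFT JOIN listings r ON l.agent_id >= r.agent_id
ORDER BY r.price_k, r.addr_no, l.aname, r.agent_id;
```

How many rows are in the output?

LEFT JOIN keeps every row from `agents`; unmatched rows get NULL for `listings`'s columns.
Matching on l.agent_id >= r.agent_id. A NULL in a compared column never satisfies the condition.
- l row (agent_id=9): matches 6 r row(s) → 6 output row(s).
- l row (agent_id=2): matches 2 r row(s) → 2 output row(s).
- l row (agent_id=2): matches 2 r row(s) → 2 output row(s).
- l row (agent_id=9): matches 6 r row(s) → 6 output row(s).
- l row (agent_id=1): matches 2 r row(s) → 2 output row(s).
- l row (agent_id=4): matches 2 r row(s) → 2 output row(s).
Total: 20 rows.

20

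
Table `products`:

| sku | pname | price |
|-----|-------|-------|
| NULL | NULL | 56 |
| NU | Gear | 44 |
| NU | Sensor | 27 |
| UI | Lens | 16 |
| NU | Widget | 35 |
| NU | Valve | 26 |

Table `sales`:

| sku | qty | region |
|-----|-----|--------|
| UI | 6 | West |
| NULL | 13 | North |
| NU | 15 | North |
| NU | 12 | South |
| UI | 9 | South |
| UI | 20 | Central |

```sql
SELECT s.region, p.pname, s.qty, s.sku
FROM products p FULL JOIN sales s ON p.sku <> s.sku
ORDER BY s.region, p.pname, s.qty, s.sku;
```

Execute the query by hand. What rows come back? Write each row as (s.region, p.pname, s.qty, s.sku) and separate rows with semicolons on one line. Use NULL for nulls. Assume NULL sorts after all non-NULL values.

FULL OUTER JOIN keeps every row from both sides; unmatched rows get NULL for the other side's columns.
Matching on p.sku <> s.sku. A NULL in a compared column never satisfies the condition.
Matched pairs: 14; unmatched p rows kept: 1; unmatched s rows kept: 1.

(Central, Gear, 20, UI); (Central, Sensor, 20, UI); (Central, Valve, 20, UI); (Central, Widget, 20, UI); (North, Lens, 15, NU); (North, NULL, 13, NULL); (South, Gear, 9, UI); (South, Lens, 12, NU); (South, Sensor, 9, UI); (South, Valve, 9, UI); (South, Widget, 9, UI); (West, Gear, 6, UI); (West, Sensor, 6, UI); (West, Valve, 6, UI); (West, Widget, 6, UI); (NULL, NULL, NULL, NULL)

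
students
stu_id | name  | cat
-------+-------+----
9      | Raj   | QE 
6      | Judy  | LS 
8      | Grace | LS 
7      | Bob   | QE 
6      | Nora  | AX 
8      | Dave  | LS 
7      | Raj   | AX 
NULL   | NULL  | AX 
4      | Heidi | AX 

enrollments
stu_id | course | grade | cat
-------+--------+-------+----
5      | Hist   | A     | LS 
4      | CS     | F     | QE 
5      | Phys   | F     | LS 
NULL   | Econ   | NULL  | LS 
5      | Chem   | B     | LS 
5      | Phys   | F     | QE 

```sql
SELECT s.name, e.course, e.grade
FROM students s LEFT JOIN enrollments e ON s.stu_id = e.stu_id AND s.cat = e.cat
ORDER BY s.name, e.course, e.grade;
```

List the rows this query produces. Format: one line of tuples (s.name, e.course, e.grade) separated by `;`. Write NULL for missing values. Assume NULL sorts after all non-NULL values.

(Bob, NULL, NULL); (Dave, NULL, NULL); (Grace, NULL, NULL); (Heidi, NULL, NULL); (Judy, NULL, NULL); (Nora, NULL, NULL); (Raj, NULL, NULL); (Raj, NULL, NULL); (NULL, NULL, NULL)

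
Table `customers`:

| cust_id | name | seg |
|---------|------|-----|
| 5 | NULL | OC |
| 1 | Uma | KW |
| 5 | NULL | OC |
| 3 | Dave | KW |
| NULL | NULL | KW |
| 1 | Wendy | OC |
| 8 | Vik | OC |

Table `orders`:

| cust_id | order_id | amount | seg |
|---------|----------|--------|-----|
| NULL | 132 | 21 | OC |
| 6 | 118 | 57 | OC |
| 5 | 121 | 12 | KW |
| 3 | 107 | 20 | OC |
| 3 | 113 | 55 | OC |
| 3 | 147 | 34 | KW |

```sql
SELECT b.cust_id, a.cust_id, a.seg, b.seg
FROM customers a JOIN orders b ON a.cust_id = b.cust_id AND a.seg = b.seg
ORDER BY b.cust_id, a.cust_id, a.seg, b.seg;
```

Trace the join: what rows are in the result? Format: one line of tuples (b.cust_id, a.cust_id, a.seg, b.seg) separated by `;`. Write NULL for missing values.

(3, 3, KW, KW)

INNER JOIN keeps only pairs where the ON condition holds.
Matching on a.cust_id = b.cust_id AND a.seg = b.seg. A NULL in a compared column never satisfies the condition.
Matched pairs: 1.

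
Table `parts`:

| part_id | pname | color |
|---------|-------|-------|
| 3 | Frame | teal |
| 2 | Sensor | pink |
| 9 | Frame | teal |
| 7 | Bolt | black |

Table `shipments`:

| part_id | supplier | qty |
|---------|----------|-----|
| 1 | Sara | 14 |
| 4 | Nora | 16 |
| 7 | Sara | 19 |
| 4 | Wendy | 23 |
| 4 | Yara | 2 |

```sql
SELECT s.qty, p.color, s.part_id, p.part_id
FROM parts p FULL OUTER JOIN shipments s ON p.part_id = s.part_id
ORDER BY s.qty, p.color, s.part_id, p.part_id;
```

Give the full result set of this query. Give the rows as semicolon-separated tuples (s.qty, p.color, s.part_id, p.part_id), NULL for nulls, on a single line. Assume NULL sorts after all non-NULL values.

(2, NULL, 4, NULL); (14, NULL, 1, NULL); (16, NULL, 4, NULL); (19, black, 7, 7); (23, NULL, 4, NULL); (NULL, pink, NULL, 2); (NULL, teal, NULL, 3); (NULL, teal, NULL, 9)

FULL OUTER JOIN keeps every row from both sides; unmatched rows get NULL for the other side's columns.
Matching on p.part_id = s.part_id.
- p[0] part_id=3 → no match; kept with NULLs on the s side.
- p[1] part_id=2 → no match; kept with NULLs on the s side.
- p[2] part_id=9 → no match; kept with NULLs on the s side.
- p[3] part_id=7 → 1 match(es) in s → 1 row(s).
- 4 s row(s) had no p match → kept, p columns NULL.
After projecting and ordering:
s.qty | p.color | s.part_id | p.part_id
2 | NULL | 4 | NULL
14 | NULL | 1 | NULL
16 | NULL | 4 | NULL
19 | black | 7 | 7
23 | NULL | 4 | NULL
NULL | pink | NULL | 2
NULL | teal | NULL | 3
NULL | teal | NULL | 9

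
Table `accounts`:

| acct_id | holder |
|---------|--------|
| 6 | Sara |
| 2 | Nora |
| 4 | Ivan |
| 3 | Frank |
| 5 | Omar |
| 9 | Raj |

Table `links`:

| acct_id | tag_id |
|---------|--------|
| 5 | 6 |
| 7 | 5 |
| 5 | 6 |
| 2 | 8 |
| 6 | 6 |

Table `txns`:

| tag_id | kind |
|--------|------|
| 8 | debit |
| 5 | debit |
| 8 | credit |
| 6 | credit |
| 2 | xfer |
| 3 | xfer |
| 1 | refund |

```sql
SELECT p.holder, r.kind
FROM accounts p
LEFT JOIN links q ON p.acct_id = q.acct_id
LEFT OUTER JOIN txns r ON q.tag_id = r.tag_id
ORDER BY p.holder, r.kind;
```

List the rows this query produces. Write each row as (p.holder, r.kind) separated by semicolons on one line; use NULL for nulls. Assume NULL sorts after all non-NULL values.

Evaluate left to right. First `accounts p LEFT JOIN links q` on acct_id: 7 row(s).
Then LEFT JOIN `txns r` on tag_id: each of those 7 rows is kept; rows whose q.tag_id has no match in r get NULL for r's columns.

(Frank, NULL); (Ivan, NULL); (Nora, credit); (Nora, debit); (Omar, credit); (Omar, credit); (Raj, NULL); (Sara, credit)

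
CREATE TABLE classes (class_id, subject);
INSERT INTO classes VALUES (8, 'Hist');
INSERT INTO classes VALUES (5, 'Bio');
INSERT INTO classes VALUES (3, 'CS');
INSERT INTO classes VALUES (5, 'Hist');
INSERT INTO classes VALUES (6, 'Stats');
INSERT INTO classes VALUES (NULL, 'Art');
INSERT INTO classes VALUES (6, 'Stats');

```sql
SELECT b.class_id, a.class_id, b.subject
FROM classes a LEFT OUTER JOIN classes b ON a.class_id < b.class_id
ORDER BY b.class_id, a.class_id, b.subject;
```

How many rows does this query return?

LEFT JOIN keeps every row from `classes a`; unmatched rows get NULL for `classes b`'s columns.
Matching on a.class_id < b.class_id. A NULL in a compared column never satisfies the condition.
- a row (class_id=8): no match → kept, b columns NULL.
- a row (class_id=5): matches 3 b row(s) → 3 output row(s).
- a row (class_id=3): matches 5 b row(s) → 5 output row(s).
- a row (class_id=5): matches 3 b row(s) → 3 output row(s).
- a row (class_id=6): matches 1 b row(s) → 1 output row(s).
- a row (class_id=NULL): no match → kept, b columns NULL.
- a row (class_id=6): matches 1 b row(s) → 1 output row(s).
Total: 13 matched + 2 padded = 15 rows.

15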